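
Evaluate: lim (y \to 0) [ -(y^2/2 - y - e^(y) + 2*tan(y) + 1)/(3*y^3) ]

Substitution gives 0/0 (the numerator vanishes to order 3).
Expand each term to order y^3: the coefficient of y^3 in −e^(y) is -1/6 and in 2·tan(y) is 2/3.
Lower-order terms cancel with the polynomial part, so the numerator is (1/2)·y^3 + o(y^3), and the limit is (1/2)/(-3) = -1/6.

-1/6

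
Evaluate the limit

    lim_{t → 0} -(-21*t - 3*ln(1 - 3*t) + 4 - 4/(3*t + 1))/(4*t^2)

45/8

Substitution gives 0/0; apply L'Hôpital's rule 2 times.
After differentiating numerator and denominator 2 times the quotient is (-72/(3*t + 1)^3 + 27/(3*t - 1)^2)/(-8); at t = 0 this is 45/8.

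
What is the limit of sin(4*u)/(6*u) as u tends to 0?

Substitution gives 0/0.
Write it as (4/6)·sin(4u)/(4u); since sin(θ)/θ → 1, the limit is 2/3.

2/3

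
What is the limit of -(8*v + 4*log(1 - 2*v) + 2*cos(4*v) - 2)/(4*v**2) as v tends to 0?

6

Substitution gives 0/0; apply L'Hôpital's rule 2 times.
After differentiating numerator and denominator 2 times the quotient is (-32*cos(4*v) - 16/(2*v - 1)^2)/(-8); at v = 0 this is 6.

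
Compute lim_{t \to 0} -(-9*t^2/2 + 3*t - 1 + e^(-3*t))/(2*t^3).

9/4

Direct substitution gives 0/0.
Apply L'Hôpital: lim (-9*t + 3 - 3*e^(-3*t))/(-6*t^2), still 0/0.
Apply L'Hôpital: lim (-9 + 9*e^(-3*t))/(-12*t), still 0/0.
After 3 applications of L'Hôpital's rule the quotient is (-27*e^(-3*t))/(-12); substituting t = 0 gives 9/4.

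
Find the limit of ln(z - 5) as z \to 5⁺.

As z → 5⁺, z - 5 → 0⁺ and ln(z - 5) → −∞.
Multiplying by 1 gives -∞.

-∞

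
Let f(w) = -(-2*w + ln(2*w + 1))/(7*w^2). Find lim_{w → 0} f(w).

Direct substitution gives 0/0.
Apply L'Hôpital: lim (-2 + 2/(2*w + 1))/(-14*w), still 0/0.
After 2 applications of L'Hôpital's rule the quotient is (-4/(2*w + 1)^2)/(-14); substituting w = 0 gives 2/7.

2/7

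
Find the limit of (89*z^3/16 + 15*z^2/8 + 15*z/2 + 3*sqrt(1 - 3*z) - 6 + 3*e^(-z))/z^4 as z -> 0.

Substitution gives 0/0; apply L'Hôpital's rule 4 times.
After differentiating numerator and denominator 4 times the quotient is (3*e^(-z) - 3645/(16*(1 - 3*z)^(7/2)))/(24); at z = 0 this is -1199/128.

-1199/128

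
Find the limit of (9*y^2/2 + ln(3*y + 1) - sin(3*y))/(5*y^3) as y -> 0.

27/10

Substitution gives 0/0 (the numerator vanishes to order 3).
Expand each term to order y^3: the coefficient of y^3 in −sin(3y) is 9/2 and in ln(1 + 3y) is 9.
Lower-order terms cancel with the polynomial part, so the numerator is (27/2)·y^3 + o(y^3), and the limit is (27/2)/(5) = 27/10.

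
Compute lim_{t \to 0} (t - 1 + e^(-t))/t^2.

1/2

Direct substitution gives 0/0.
Apply L'Hôpital: lim (1 - e^(-t))/(2*t), still 0/0.
After 2 applications of L'Hôpital's rule the quotient is (e^(-t))/(2); substituting t = 0 gives 1/2.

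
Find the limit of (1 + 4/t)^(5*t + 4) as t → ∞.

Let L be the limit and take ln: ln L = lim (5t + 4)·ln(1 + 4/t) = lim (5t + 4)·(4/t + O(1/t²)) = 20.
Hence L = e^(20).

e^(20)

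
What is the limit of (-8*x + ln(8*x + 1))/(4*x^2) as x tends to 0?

-8

Direct substitution gives 0/0.
Apply L'Hôpital: lim (-8 + 8/(8*x + 1))/(8*x), still 0/0.
After 2 applications of L'Hôpital's rule the quotient is (-64/(8*x + 1)^2)/(8); substituting x = 0 gives -8.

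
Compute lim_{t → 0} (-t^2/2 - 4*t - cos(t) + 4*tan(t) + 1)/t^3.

Substitution gives 0/0 (the numerator vanishes to order 3).
Expand each term to order t^3: the coefficient of t^3 in −cos(t) is 0 and in 4·tan(t) is 4/3.
Lower-order terms cancel with the polynomial part, so the numerator is (4/3)·t^3 + o(t^3), and the limit is (4/3)/(1) = 4/3.

4/3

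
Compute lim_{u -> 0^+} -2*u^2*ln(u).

0

This is a 0·(−∞) form. Rewrite as -2·ln(u) / u^(−2) and apply L'Hôpital:
the derivative quotient is -2·(1/u) / (−2·u^(−3)) = (2/2)·u^2 → 0.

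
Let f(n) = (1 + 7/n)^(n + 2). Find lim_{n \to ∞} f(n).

The base → 1 and the exponent → ∞: a 1^∞ form.
Take logarithms: (n + 2)·ln(1 + 7/n). Since ln(1+u) ~ u for small u, this behaves like (n)·(7/n) → 7.
So the limit is e^(7).

e^(7)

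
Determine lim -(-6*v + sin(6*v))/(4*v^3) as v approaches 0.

9

Direct substitution gives 0/0.
Apply L'Hôpital: lim (6*cos(6*v) - 6)/(-12*v^2), still 0/0.
Apply L'Hôpital: lim (-36*sin(6*v))/(-24*v), still 0/0.
After 3 applications of L'Hôpital's rule the quotient is (-216*cos(6*v))/(-24); substituting v = 0 gives 9.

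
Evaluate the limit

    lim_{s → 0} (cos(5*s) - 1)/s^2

Direct substitution gives 0/0.
Apply L'Hôpital: lim (-5*sin(5*s))/(2*s), still 0/0.
After 2 applications of L'Hôpital's rule the quotient is (-25*cos(5*s))/(2); substituting s = 0 gives -25/2.

-25/2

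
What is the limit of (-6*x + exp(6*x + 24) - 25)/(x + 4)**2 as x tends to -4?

Direct substitution gives 0/0.
Apply L'Hôpital: lim (6*e^(6*x + 24) - 6)/(2*x + 8), still 0/0.
After 2 applications of L'Hôpital's rule the quotient is (36*e^(6*x + 24))/(2); substituting x = -4 gives 18.

18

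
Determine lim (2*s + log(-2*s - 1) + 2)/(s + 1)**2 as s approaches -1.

-2

Direct substitution gives 0/0.
Apply L'Hôpital: lim (2 - 2/(-2*s - 1))/(2*s + 2), still 0/0.
After 2 applications of L'Hôpital's rule the quotient is (-4/(-2*s - 1)^2)/(2); substituting s = -1 gives -2.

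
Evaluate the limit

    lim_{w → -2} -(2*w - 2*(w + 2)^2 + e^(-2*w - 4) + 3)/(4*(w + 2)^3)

Direct substitution gives 0/0.
Apply L'Hôpital: lim (-4*w - 2*e^(-2*w - 4) - 6)/(-12*(w + 2)^2), still 0/0.
Apply L'Hôpital: lim (4*e^(-2*w - 4) - 4)/(-24*w - 48), still 0/0.
After 3 applications of L'Hôpital's rule the quotient is (-8*e^(-2*w - 4))/(-24); substituting w = -2 gives 1/3.

1/3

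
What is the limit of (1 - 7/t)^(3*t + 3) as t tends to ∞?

e^(-21)

Let L be the limit and take ln: ln L = lim (3t + 3)·ln(1 - 7/t) = lim (3t + 3)·(-7/t + O(1/t²)) = -21.
Hence L = e^(-21).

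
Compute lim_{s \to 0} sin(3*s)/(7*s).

3/7

Substitution gives 0/0.
Write it as (3/7)·sin(3s)/(3s); since sin(u)/u → 1, the limit is 3/7.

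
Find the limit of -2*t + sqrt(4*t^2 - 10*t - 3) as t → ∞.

This has the form ∞ − ∞. Multiply and divide by the conjugate √(4*t^2 - 10*t - 3) + 2t.
That gives (-10t - 3) / (√(4*t^2 - 10*t - 3) + 2t).
Divide numerator and denominator by t: the limit is -10/(2·2) = -5/2.

-5/2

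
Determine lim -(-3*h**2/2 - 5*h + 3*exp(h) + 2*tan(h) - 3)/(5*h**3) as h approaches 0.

Substitution gives 0/0 (the numerator vanishes to order 3).
Expand each term to order h^3: the coefficient of h^3 in 2·tan(h) is 2/3 and in 3·e^(h) is 1/2.
Lower-order terms cancel with the polynomial part, so the numerator is (7/6)·h^3 + o(h^3), and the limit is (7/6)/(-5) = -7/30.

-7/30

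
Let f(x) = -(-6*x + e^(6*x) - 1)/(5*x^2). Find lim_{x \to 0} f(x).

Direct substitution gives 0/0.
Apply L'Hôpital: lim (6*e^(6*x) - 6)/(-10*x), still 0/0.
After 2 applications of L'Hôpital's rule the quotient is (36*e^(6*x))/(-10); substituting x = 0 gives -18/5.

-18/5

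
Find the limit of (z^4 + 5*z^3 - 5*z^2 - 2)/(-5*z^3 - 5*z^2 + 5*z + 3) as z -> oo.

The numerator has higher degree (4 > 3); the quotient behaves like (1/(-5))·z^1 for large |z|.
As z → +∞ this diverges to -∞.

-∞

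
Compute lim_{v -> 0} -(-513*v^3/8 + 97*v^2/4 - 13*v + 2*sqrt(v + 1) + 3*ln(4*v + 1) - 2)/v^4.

Substitution gives 0/0; apply L'Hôpital's rule 4 times.
After differentiating numerator and denominator 4 times the quotient is (-4608/(4*v + 1)^4 - 15/(8*(v + 1)^(7/2)))/(-24); at v = 0 this is 12293/64.

12293/64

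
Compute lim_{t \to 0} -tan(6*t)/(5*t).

Substitution gives 0/0.
Since tan(u)/u → 1 as u → 0, tan(6t)/(6t) → 1 and the limit is 6/(-5) = -6/5.

-6/5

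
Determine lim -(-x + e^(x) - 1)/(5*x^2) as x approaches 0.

-1/10

Direct substitution gives 0/0.
Apply L'Hôpital: lim (e^(x) - 1)/(-10*x), still 0/0.
After 2 applications of L'Hôpital's rule the quotient is (e^(x))/(-10); substituting x = 0 gives -1/10.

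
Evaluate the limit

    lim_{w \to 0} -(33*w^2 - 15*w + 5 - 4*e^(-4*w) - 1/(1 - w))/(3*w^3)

-125/9

Substitution gives 0/0 (the numerator vanishes to order 3).
Expand each term to order w^3: the coefficient of w^3 in -4·e^(-4w) is 128/3 and in −1/(1 - w) is -1.
Lower-order terms cancel with the polynomial part, so the numerator is (125/3)·w^3 + o(w^3), and the limit is (125/3)/(-3) = -125/9.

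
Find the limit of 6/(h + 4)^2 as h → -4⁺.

As h → -4⁺, (h + 4) → 0⁺, so (h + 4)^2 → 0⁺ and 6/(h + 4)^2 → ∞.

∞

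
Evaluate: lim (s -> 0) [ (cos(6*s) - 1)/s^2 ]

Direct substitution gives 0/0.
Apply L'Hôpital: lim (-6*sin(6*s))/(2*s), still 0/0.
After 2 applications of L'Hôpital's rule the quotient is (-36*cos(6*s))/(2); substituting s = 0 gives -18.

-18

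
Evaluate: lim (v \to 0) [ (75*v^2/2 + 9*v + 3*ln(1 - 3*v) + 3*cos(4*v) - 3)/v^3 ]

Substitution gives 0/0 (the numerator vanishes to order 3).
Expand each term to order v^3: the coefficient of v^3 in 3·ln(1 - 3v) is -27 and in 3·cos(4v) is 0.
Lower-order terms cancel with the polynomial part, so the numerator is (-27)·v^3 + o(v^3), and the limit is (-27)/(1) = -27.

-27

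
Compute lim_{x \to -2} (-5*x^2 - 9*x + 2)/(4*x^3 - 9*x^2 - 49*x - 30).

At x = -2 both the top and bottom vanish — a removable singularity. Factoring out (x + 2) from each leaves (1 - 5*x)/(4*x^2 - 17*x - 15), which at x = -2 equals 11/35.

11/35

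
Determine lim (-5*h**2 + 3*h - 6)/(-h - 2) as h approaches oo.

The numerator has higher degree (2 > 1); the quotient behaves like (-5/(-1))·h^1 for large |h|.
As h → +∞ this diverges to ∞.

∞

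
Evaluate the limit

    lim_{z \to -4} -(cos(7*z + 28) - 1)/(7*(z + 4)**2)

Direct substitution gives 0/0.
Apply L'Hôpital: lim (-7*sin(7*z + 28))/(-14*z - 56), still 0/0.
After 2 applications of L'Hôpital's rule the quotient is (-49*cos(7*z + 28))/(-14); substituting z = -4 gives 7/2.

7/2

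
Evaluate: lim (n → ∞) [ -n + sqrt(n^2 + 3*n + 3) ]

3/2

This has the form ∞ − ∞. Multiply and divide by the conjugate √(n^2 + 3*n + 3) + n.
That gives (3n + 3) / (√(n^2 + 3*n + 3) + n).
Divide numerator and denominator by n: the limit is 3/(2·1) = 3/2.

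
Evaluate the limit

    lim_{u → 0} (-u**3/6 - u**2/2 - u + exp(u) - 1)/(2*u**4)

1/48

Direct substitution gives 0/0.
Apply L'Hôpital: lim (-u^2/2 - u + e^(u) - 1)/(8*u^3), still 0/0.
Apply L'Hôpital: lim (-u + e^(u) - 1)/(24*u^2), still 0/0.
Apply L'Hôpital: lim (e^(u) - 1)/(48*u), still 0/0.
After 4 applications of L'Hôpital's rule the quotient is (e^(u))/(48); substituting u = 0 gives 1/48.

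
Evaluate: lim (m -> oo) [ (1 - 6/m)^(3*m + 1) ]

e^(-18)

The base → 1 and the exponent → ∞: a 1^∞ form.
Take logarithms: (3m + 1)·ln(1 - 6/m). Since ln(1+u) ~ u for small u, this behaves like (3m)·(-6/m) → -18.
So the limit is e^(-18).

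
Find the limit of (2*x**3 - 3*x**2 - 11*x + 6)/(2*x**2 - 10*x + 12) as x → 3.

Since x = 3 makes numerator and denominator zero, (x - 3) divides both.
Cancelling it gives (2*x^2 + 3*x - 2)/(2*x - 4); now plug in x = 3 to get 25/2.

25/2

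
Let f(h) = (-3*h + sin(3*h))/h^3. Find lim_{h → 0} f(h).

Direct substitution gives 0/0.
Apply L'Hôpital: lim (3*cos(3*h) - 3)/(3*h^2), still 0/0.
Apply L'Hôpital: lim (-9*sin(3*h))/(6*h), still 0/0.
After 3 applications of L'Hôpital's rule the quotient is (-27*cos(3*h))/(6); substituting h = 0 gives -9/2.

-9/2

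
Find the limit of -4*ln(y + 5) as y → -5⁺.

As y → -5⁺, y + 5 → 0⁺ and ln(y + 5) → −∞.
Multiplying by -4 gives ∞.

∞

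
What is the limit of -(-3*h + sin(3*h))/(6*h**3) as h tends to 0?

Direct substitution gives 0/0.
Apply L'Hôpital: lim (3*cos(3*h) - 3)/(-18*h^2), still 0/0.
Apply L'Hôpital: lim (-9*sin(3*h))/(-36*h), still 0/0.
After 3 applications of L'Hôpital's rule the quotient is (-27*cos(3*h))/(-36); substituting h = 0 gives 3/4.

3/4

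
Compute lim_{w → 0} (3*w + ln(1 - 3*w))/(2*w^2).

-9/4

Direct substitution gives 0/0.
Apply L'Hôpital: lim (3 - 3/(1 - 3*w))/(4*w), still 0/0.
After 2 applications of L'Hôpital's rule the quotient is (-9/(1 - 3*w)^2)/(4); substituting w = 0 gives -9/4.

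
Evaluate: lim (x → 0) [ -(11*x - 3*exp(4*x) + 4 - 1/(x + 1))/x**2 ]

25

Substitution gives 0/0; apply L'Hôpital's rule 2 times.
After differentiating numerator and denominator 2 times the quotient is (-48*e^(4*x) - 2/(x + 1)^3)/(-2); at x = 0 this is 25.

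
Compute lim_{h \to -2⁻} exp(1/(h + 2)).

0

As h → -2⁻, 1/(h + 2) → −∞, so e^(1/(h + 2)) → 0.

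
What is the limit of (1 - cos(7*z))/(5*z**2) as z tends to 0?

49/10

Substitution gives 0/0.
Use (1 − cos u)/u² → 1/2 with u = 7z: the limit is 7²/(2·5) = 49/10.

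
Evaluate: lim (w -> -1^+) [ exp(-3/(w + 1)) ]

As w → -1⁺, -3/(w + 1) → −∞, so e^(-3/(w + 1)) → 0.

0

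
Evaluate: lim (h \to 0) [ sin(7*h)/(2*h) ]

Substitution gives 0/0.
Write it as (7/2)·sin(7h)/(7h); since sin(u)/u → 1, the limit is 7/2.

7/2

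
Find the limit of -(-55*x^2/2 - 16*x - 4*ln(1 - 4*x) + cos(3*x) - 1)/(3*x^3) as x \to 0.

Substitution gives 0/0 (the numerator vanishes to order 3).
Expand each term to order x^3: the coefficient of x^3 in -4·ln(1 - 4x) is 256/3 and in cos(3x) is 0.
Lower-order terms cancel with the polynomial part, so the numerator is (256/3)·x^3 + o(x^3), and the limit is (256/3)/(-3) = -256/9.

-256/9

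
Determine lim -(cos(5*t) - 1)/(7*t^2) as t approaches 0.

Direct substitution gives 0/0.
Apply L'Hôpital: lim (-5*sin(5*t))/(-14*t), still 0/0.
After 2 applications of L'Hôpital's rule the quotient is (-25*cos(5*t))/(-14); substituting t = 0 gives 25/14.

25/14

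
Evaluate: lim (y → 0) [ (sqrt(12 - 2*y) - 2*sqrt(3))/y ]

Substitution gives 0/0. Multiply numerator and denominator by the conjugate √(12 - 2y) + √12.
The numerator becomes (12 - 2y) − 12 = -2y, so the expression simplifies to -2/(√(12 - 2y) + √12).
Letting y → 0 gives -2/(2√12) = -√(3)/6.

-√(3)/6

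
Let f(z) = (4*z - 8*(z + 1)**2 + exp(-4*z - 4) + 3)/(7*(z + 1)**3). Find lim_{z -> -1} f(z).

-32/21

Direct substitution gives 0/0.
Apply L'Hôpital: lim (-16*z - 4*e^(-4*z - 4) - 12)/(21*(z + 1)^2), still 0/0.
Apply L'Hôpital: lim (16*e^(-4*z - 4) - 16)/(42*z + 42), still 0/0.
After 3 applications of L'Hôpital's rule the quotient is (-64*e^(-4*z - 4))/(42); substituting z = -1 gives -32/21.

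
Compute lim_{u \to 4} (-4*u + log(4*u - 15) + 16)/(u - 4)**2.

Direct substitution gives 0/0.
Apply L'Hôpital: lim (-4 + 4/(4*u - 15))/(2*u - 8), still 0/0.
After 2 applications of L'Hôpital's rule the quotient is (-16/(4*u - 15)^2)/(2); substituting u = 4 gives -8.

-8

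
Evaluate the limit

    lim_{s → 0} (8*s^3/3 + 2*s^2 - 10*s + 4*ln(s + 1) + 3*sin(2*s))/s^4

Substitution gives 0/0 (the numerator vanishes to order 4).
Expand each term to order s^4: the coefficient of s^4 in 4·ln(1 + s) is -1 and in 3·sin(2s) is 0.
Lower-order terms cancel with the polynomial part, so the numerator is (-1)·s^4 + o(s^4), and the limit is (-1)/(1) = -1.

-1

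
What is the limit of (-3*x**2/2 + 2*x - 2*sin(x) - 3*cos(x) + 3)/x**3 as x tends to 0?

1/3

Substitution gives 0/0 (the numerator vanishes to order 3).
Expand each term to order x^3: the coefficient of x^3 in -2·sin(x) is 1/3 and in -3·cos(x) is 0.
Lower-order terms cancel with the polynomial part, so the numerator is (1/3)·x^3 + o(x^3), and the limit is (1/3)/(1) = 1/3.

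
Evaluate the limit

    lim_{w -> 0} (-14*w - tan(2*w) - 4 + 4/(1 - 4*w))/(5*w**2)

Substitution gives 0/0 (the numerator vanishes to order 2).
Expand each term to order w^2: the coefficient of w^2 in −tan(2w) is 0 and in 4·1/(1 - 4w) is 64.
Lower-order terms cancel with the polynomial part, so the numerator is (64)·w^2 + o(w^2), and the limit is (64)/(5) = 64/5.

64/5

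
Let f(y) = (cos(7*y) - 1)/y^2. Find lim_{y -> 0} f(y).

Direct substitution gives 0/0.
Apply L'Hôpital: lim (-7*sin(7*y))/(2*y), still 0/0.
After 2 applications of L'Hôpital's rule the quotient is (-49*cos(7*y))/(2); substituting y = 0 gives -49/2.

-49/2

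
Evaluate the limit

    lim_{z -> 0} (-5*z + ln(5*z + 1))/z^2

-25/2

Direct substitution gives 0/0.
Apply L'Hôpital: lim (-5 + 5/(5*z + 1))/(2*z), still 0/0.
After 2 applications of L'Hôpital's rule the quotient is (-25/(5*z + 1)^2)/(2); substituting z = 0 gives -25/2.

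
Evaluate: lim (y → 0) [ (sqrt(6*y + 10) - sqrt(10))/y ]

3*√(10)/10

A 0/0 form; rationalise with √(10 + 6y) + √10. This collapses the numerator to 6y, leaving 6/(√(10 + 6y) + √10) → 6/(2√10) = 3*√(10)/10.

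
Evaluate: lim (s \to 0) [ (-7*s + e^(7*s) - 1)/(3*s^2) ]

Direct substitution gives 0/0.
Apply L'Hôpital: lim (7*e^(7*s) - 7)/(6*s), still 0/0.
After 2 applications of L'Hôpital's rule the quotient is (49*e^(7*s))/(6); substituting s = 0 gives 49/6.

49/6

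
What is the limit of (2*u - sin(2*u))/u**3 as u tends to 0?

Direct substitution gives 0/0.
Apply L'Hôpital: lim (2 - 2*cos(2*u))/(3*u^2), still 0/0.
Apply L'Hôpital: lim (4*sin(2*u))/(6*u), still 0/0.
After 3 applications of L'Hôpital's rule the quotient is (8*cos(2*u))/(6); substituting u = 0 gives 4/3.

4/3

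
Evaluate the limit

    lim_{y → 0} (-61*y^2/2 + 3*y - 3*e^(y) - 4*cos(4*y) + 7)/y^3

-1/2

Substitution gives 0/0 (the numerator vanishes to order 3).
Expand each term to order y^3: the coefficient of y^3 in -4·cos(4y) is 0 and in -3·e^(y) is -1/2.
Lower-order terms cancel with the polynomial part, so the numerator is (-1/2)·y^3 + o(y^3), and the limit is (-1/2)/(1) = -1/2.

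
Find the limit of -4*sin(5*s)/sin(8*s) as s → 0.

-5/2

Substitution gives 0/0.
Divide numerator and denominator by s: sin(5s)/s → 5 and sin(8s)/s → 8, so the limit is -4·5/8 = -5/2.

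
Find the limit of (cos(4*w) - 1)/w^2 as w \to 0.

-8

Direct substitution gives 0/0.
Apply L'Hôpital: lim (-4*sin(4*w))/(2*w), still 0/0.
After 2 applications of L'Hôpital's rule the quotient is (-16*cos(4*w))/(2); substituting w = 0 gives -8.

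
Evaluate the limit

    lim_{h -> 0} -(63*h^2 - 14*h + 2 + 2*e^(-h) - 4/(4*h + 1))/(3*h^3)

Substitution gives 0/0; apply L'Hôpital's rule 3 times.
After differentiating numerator and denominator 3 times the quotient is (-2*e^(-h) + 1536/(4*h + 1)^4)/(-18); at h = 0 this is -767/9.

-767/9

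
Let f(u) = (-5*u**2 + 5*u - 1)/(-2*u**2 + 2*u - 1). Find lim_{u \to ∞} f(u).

Numerator and denominator both have degree 2.
Dividing every term by u^2, all lower-order terms vanish and the limit is the ratio of leading coefficients, -5/(-2) = 5/2.

5/2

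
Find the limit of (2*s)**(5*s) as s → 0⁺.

1

Base → 0⁺ and exponent → 0⁺: a 0^0 form.
Take logs: 5s·ln(2s). This is 0·(−∞); rewriting as ln(2s)/(1/(5s)) and applying L'Hôpital gives 0.
Hence the limit is e^0 = 1.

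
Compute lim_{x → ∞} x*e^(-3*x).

Write as x^1/e^{3x}, an ∞/∞ form.
Exponential growth dominates any polynomial, so repeated L'Hôpital (or the standard result) gives 0.

0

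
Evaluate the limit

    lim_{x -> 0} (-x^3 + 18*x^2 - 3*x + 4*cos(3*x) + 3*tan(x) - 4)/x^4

27/2

Substitution gives 0/0 (the numerator vanishes to order 4).
Expand each term to order x^4: the coefficient of x^4 in 3·tan(x) is 0 and in 4·cos(3x) is 27/2.
Lower-order terms cancel with the polynomial part, so the numerator is (27/2)·x^4 + o(x^4), and the limit is (27/2)/(1) = 27/2.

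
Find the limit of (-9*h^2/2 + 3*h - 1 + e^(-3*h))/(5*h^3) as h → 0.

-9/10

Direct substitution gives 0/0.
Apply L'Hôpital: lim (-9*h + 3 - 3*e^(-3*h))/(15*h^2), still 0/0.
Apply L'Hôpital: lim (-9 + 9*e^(-3*h))/(30*h), still 0/0.
After 3 applications of L'Hôpital's rule the quotient is (-27*e^(-3*h))/(30); substituting h = 0 gives -9/10.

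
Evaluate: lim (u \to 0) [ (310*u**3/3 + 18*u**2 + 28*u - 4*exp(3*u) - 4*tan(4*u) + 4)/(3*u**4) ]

-9/2

Substitution gives 0/0; apply L'Hôpital's rule 4 times.
After differentiating numerator and denominator 4 times the quotient is (-324*e^(3*u) - 24576*tan(4*u)^5 - 40960*tan(4*u)^3 - 16384*tan(4*u))/(72); at u = 0 this is -9/2.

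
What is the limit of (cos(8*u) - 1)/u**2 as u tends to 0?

-32

Direct substitution gives 0/0.
Apply L'Hôpital: lim (-8*sin(8*u))/(2*u), still 0/0.
After 2 applications of L'Hôpital's rule the quotient is (-64*cos(8*u))/(2); substituting u = 0 gives -32.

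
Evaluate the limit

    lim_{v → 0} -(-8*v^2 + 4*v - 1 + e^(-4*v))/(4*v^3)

8/3

Direct substitution gives 0/0.
Apply L'Hôpital: lim (-16*v + 4 - 4*e^(-4*v))/(-12*v^2), still 0/0.
Apply L'Hôpital: lim (-16 + 16*e^(-4*v))/(-24*v), still 0/0.
After 3 applications of L'Hôpital's rule the quotient is (-64*e^(-4*v))/(-24); substituting v = 0 gives 8/3.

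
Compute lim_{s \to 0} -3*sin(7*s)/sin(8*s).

Substitution gives 0/0.
Divide numerator and denominator by s: sin(7s)/s → 7 and sin(8s)/s → 8, so the limit is -3·7/8 = -21/8.

-21/8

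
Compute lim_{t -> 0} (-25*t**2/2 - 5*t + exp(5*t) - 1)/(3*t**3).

Direct substitution gives 0/0.
Apply L'Hôpital: lim (-25*t + 5*e^(5*t) - 5)/(9*t^2), still 0/0.
Apply L'Hôpital: lim (25*e^(5*t) - 25)/(18*t), still 0/0.
After 3 applications of L'Hôpital's rule the quotient is (125*e^(5*t))/(18); substituting t = 0 gives 125/18.

125/18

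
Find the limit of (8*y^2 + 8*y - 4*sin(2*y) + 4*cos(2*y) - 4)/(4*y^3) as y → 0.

Substitution gives 0/0; apply L'Hôpital's rule 3 times.
After differentiating numerator and denominator 3 times the quotient is (32*sqrt(2)*sin(2*y + pi/4))/(24); at y = 0 this is 4/3.

4/3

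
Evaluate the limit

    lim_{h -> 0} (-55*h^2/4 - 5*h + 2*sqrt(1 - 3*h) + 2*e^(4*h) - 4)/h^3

431/24

Substitution gives 0/0; apply L'Hôpital's rule 3 times.
After differentiating numerator and denominator 3 times the quotient is (128*e^(4*h) - 81/(4*(1 - 3*h)^(5/2)))/(6); at h = 0 this is 431/24.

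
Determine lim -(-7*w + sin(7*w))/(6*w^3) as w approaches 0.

Direct substitution gives 0/0.
Apply L'Hôpital: lim (7*cos(7*w) - 7)/(-18*w^2), still 0/0.
Apply L'Hôpital: lim (-49*sin(7*w))/(-36*w), still 0/0.
After 3 applications of L'Hôpital's rule the quotient is (-343*cos(7*w))/(-36); substituting w = 0 gives 343/36.

343/36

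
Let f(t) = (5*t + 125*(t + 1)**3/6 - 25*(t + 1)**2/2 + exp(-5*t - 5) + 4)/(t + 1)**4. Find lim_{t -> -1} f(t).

Direct substitution gives 0/0.
Apply L'Hôpital: lim (-25*t + 125*(t + 1)^2/2 - 5*e^(-5*t - 5) - 20)/(4*(t + 1)^3), still 0/0.
Apply L'Hôpital: lim (125*t + 25*e^(-5*t - 5) + 100)/(12*(t + 1)^2), still 0/0.
Apply L'Hôpital: lim (125 - 125*e^(-5*t - 5))/(24*t + 24), still 0/0.
After 4 applications of L'Hôpital's rule the quotient is (625*e^(-5*t - 5))/(24); substituting t = -1 gives 625/24.

625/24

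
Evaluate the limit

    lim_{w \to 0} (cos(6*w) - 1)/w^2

-18

Direct substitution gives 0/0.
Apply L'Hôpital: lim (-6*sin(6*w))/(2*w), still 0/0.
After 2 applications of L'Hôpital's rule the quotient is (-36*cos(6*w))/(2); substituting w = 0 gives -18.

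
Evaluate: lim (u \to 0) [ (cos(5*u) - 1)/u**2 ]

-25/2

Direct substitution gives 0/0.
Apply L'Hôpital: lim (-5*sin(5*u))/(2*u), still 0/0.
After 2 applications of L'Hôpital's rule the quotient is (-25*cos(5*u))/(2); substituting u = 0 gives -25/2.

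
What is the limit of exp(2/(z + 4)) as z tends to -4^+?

∞

As z → -4⁺, 2/(z + 4) → +∞, so e^(2/(z + 4)) → ∞.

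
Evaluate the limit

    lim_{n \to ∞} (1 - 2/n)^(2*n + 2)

e^(-4)

Let L be the limit and take ln: ln L = lim (2n + 2)·ln(1 - 2/n) = lim (2n + 2)·(-2/n + O(1/n²)) = -4.
Hence L = e^(-4).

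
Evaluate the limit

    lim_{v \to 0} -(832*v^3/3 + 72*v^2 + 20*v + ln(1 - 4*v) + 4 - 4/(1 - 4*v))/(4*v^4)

Substitution gives 0/0; apply L'Hôpital's rule 4 times.
After differentiating numerator and denominator 4 times the quotient is (1536*(17 - 4*v)/(4*v - 1)^5)/(-96); at v = 0 this is 272.

272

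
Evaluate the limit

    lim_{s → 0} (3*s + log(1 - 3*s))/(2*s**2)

Direct substitution gives 0/0.
Apply L'Hôpital: lim (3 - 3/(1 - 3*s))/(4*s), still 0/0.
After 2 applications of L'Hôpital's rule the quotient is (-9/(1 - 3*s)^2)/(4); substituting s = 0 gives -9/4.

-9/4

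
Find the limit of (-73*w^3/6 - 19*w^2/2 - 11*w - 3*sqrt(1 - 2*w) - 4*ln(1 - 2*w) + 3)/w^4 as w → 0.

Substitution gives 0/0; apply L'Hôpital's rule 4 times.
After differentiating numerator and denominator 4 times the quotient is (384/(1 - 2*w)^4 + 45*(2*w - 1)^4/(1 - 2*w)^(15/2))/(24); at w = 0 this is 143/8.

143/8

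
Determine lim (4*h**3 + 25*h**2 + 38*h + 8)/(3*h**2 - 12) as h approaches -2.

Since h = -2 makes numerator and denominator zero, (h + 2) divides both.
Cancelling it gives (4*h^2 + 17*h + 4)/(3*h - 6); now plug in h = -2 to get 7/6.

7/6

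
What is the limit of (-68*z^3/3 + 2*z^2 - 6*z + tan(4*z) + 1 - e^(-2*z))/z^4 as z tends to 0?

Substitution gives 0/0; apply L'Hôpital's rule 4 times.
After differentiating numerator and denominator 4 times the quotient is (16*(128*(3*tan(4*z)^2 + 2)*e^(2*z)*tan(4*z)/cos(4*z)^2 - 1)*e^(-2*z))/(24); at z = 0 this is -2/3.

-2/3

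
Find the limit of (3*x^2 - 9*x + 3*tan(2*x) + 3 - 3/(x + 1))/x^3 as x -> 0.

Substitution gives 0/0 (the numerator vanishes to order 3).
Expand each term to order x^3: the coefficient of x^3 in 3·tan(2x) is 8 and in -3·1/(1 + x) is 3.
Lower-order terms cancel with the polynomial part, so the numerator is (11)·x^3 + o(x^3), and the limit is (11)/(1) = 11.

11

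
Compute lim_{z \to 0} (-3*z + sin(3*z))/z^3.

-9/2

Direct substitution gives 0/0.
Apply L'Hôpital: lim (3*cos(3*z) - 3)/(3*z^2), still 0/0.
Apply L'Hôpital: lim (-9*sin(3*z))/(6*z), still 0/0.
After 3 applications of L'Hôpital's rule the quotient is (-27*cos(3*z))/(6); substituting z = 0 gives -9/2.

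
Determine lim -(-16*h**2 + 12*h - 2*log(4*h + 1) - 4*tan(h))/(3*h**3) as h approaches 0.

Substitution gives 0/0; apply L'Hôpital's rule 3 times.
After differentiating numerator and denominator 3 times the quotient is (16/cos(h)^2 - 24/cos(h)^4 - 256/(4*h + 1)^3)/(-18); at h = 0 this is 44/3.

44/3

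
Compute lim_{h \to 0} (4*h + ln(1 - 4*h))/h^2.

-8

Direct substitution gives 0/0.
Apply L'Hôpital: lim (4 - 4/(1 - 4*h))/(2*h), still 0/0.
After 2 applications of L'Hôpital's rule the quotient is (-16/(1 - 4*h)^2)/(2); substituting h = 0 gives -8.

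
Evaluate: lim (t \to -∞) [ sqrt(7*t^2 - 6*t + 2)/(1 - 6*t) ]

√(7)/6

For large |t|, √(7*t^2 - 6*t + 2) ≈ √7·|t| and the denominator ≈ -6t.
Since t → −∞, |t| = −t, giving −√7/(-6) = √(7)/6.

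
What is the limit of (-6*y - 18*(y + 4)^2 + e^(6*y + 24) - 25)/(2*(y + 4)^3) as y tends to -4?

18

Direct substitution gives 0/0.
Apply L'Hôpital: lim (-36*y + 6*e^(6*y + 24) - 150)/(6*(y + 4)^2), still 0/0.
Apply L'Hôpital: lim (36*e^(6*y + 24) - 36)/(12*y + 48), still 0/0.
After 3 applications of L'Hôpital's rule the quotient is (216*e^(6*y + 24))/(12); substituting y = -4 gives 18.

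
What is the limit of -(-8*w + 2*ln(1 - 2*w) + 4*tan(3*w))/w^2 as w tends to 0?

4

Substitution gives 0/0; apply L'Hôpital's rule 2 times.
After differentiating numerator and denominator 2 times the quotient is (72*tan(3*w)/cos(3*w)^2 - 8/(2*w - 1)^2)/(-2); at w = 0 this is 4.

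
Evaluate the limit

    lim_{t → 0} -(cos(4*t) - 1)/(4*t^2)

Direct substitution gives 0/0.
Apply L'Hôpital: lim (-4*sin(4*t))/(-8*t), still 0/0.
After 2 applications of L'Hôpital's rule the quotient is (-16*cos(4*t))/(-8); substituting t = 0 gives 2.

2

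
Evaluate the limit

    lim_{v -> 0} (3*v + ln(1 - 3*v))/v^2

-9/2

Direct substitution gives 0/0.
Apply L'Hôpital: lim (3 - 3/(1 - 3*v))/(2*v), still 0/0.
After 2 applications of L'Hôpital's rule the quotient is (-9/(1 - 3*v)^2)/(2); substituting v = 0 gives -9/2.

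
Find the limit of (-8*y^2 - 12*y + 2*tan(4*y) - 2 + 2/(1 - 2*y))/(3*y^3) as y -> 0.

176/9

Substitution gives 0/0; apply L'Hôpital's rule 3 times.
After differentiating numerator and denominator 3 times the quotient is (768*tan(4*y)^2/cos(4*y)^2 + 256/cos(4*y)^2 + 96/(2*y - 1)^4)/(18); at y = 0 this is 176/9.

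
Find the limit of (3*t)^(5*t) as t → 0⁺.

Base → 0⁺ and exponent → 0⁺: a 0^0 form.
Take logs: 5t·ln(3t). This is 0·(−∞); rewriting as ln(3t)/(1/(5t)) and applying L'Hôpital gives 0.
Hence the limit is e^0 = 1.

1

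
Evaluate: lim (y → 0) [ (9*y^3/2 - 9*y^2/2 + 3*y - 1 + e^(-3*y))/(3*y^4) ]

9/8

Direct substitution gives 0/0.
Apply L'Hôpital: lim (27*y^2/2 - 9*y + 3 - 3*e^(-3*y))/(12*y^3), still 0/0.
Apply L'Hôpital: lim (27*y - 9 + 9*e^(-3*y))/(36*y^2), still 0/0.
Apply L'Hôpital: lim (27 - 27*e^(-3*y))/(72*y), still 0/0.
After 4 applications of L'Hôpital's rule the quotient is (81*e^(-3*y))/(72); substituting y = 0 gives 9/8.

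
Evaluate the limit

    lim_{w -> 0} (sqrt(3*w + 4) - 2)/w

3/4

A 0/0 form; rationalise with √(4 + 3w) + √4. This collapses the numerator to 3w, leaving 3/(√(4 + 3w) + √4) → 3/(2√4) = 3/4.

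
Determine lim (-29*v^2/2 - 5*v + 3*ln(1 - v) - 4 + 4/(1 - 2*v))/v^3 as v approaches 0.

Substitution gives 0/0; apply L'Hôpital's rule 3 times.
After differentiating numerator and denominator 3 times the quotient is (192/(2*v - 1)^4 + 6/(v - 1)^3)/(6); at v = 0 this is 31.

31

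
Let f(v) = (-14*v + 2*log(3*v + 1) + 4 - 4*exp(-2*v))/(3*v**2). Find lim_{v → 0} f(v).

Substitution gives 0/0; apply L'Hôpital's rule 2 times.
After differentiating numerator and denominator 2 times the quotient is (-16*e^(-2*v) - 18/(3*v + 1)^2)/(6); at v = 0 this is -17/3.

-17/3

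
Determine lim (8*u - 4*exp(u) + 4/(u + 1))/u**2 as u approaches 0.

2

Substitution gives 0/0 (the numerator vanishes to order 2).
Expand each term to order u^2: the coefficient of u^2 in 4·1/(1 + u) is 4 and in -4·e^(u) is -2.
Lower-order terms cancel with the polynomial part, so the numerator is (2)·u^2 + o(u^2), and the limit is (2)/(1) = 2.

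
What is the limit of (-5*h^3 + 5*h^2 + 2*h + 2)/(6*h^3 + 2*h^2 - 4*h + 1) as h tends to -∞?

Numerator and denominator both have degree 3.
Dividing every term by h^3, all lower-order terms vanish and the limit is the ratio of leading coefficients, -5/(6) = -5/6.

-5/6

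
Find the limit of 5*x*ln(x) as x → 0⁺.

This is a 0·(−∞) form. Rewrite as 5·ln(x) / x^(−1) and apply L'Hôpital:
the derivative quotient is 5·(1/x) / (−1·x^(−2)) = (-5/1)·x^1 → 0.

0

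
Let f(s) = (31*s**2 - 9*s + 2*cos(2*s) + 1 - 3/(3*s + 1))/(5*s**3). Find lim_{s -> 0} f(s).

81/5

Substitution gives 0/0 (the numerator vanishes to order 3).
Expand each term to order s^3: the coefficient of s^3 in 2·cos(2s) is 0 and in -3·1/(1 + 3s) is 81.
Lower-order terms cancel with the polynomial part, so the numerator is (81)·s^3 + o(s^3), and the limit is (81)/(5) = 81/5.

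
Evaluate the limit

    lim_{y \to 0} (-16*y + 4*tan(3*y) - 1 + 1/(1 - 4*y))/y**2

Substitution gives 0/0; apply L'Hôpital's rule 2 times.
After differentiating numerator and denominator 2 times the quotient is (72*tan(3*y)/cos(3*y)^2 - 32/(4*y - 1)^3)/(2); at y = 0 this is 16.

16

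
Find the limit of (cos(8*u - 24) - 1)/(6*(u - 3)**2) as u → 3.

Direct substitution gives 0/0.
Apply L'Hôpital: lim (-8*sin(8*u - 24))/(12*u - 36), still 0/0.
After 2 applications of L'Hôpital's rule the quotient is (-64*cos(8*u - 24))/(12); substituting u = 3 gives -16/3.

-16/3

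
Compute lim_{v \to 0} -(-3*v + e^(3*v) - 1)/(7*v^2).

Direct substitution gives 0/0.
Apply L'Hôpital: lim (3*e^(3*v) - 3)/(-14*v), still 0/0.
After 2 applications of L'Hôpital's rule the quotient is (9*e^(3*v))/(-14); substituting v = 0 gives -9/14.

-9/14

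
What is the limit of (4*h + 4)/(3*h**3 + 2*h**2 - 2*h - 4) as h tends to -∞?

The denominator has degree 3 and the numerator degree 1. Dividing numerator and denominator by h^3 sends every term to 0 except the leading denominator term, so the limit is 0.

0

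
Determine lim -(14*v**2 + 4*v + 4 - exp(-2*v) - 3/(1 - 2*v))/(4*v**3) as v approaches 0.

17/3

Substitution gives 0/0; apply L'Hôpital's rule 3 times.
After differentiating numerator and denominator 3 times the quotient is (8*e^(-2*v) - 144/(2*v - 1)^4)/(-24); at v = 0 this is 17/3.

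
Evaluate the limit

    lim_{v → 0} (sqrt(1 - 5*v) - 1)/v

-5/2

Substitution gives 0/0. Multiply numerator and denominator by the conjugate √(1 - 5v) + √1.
The numerator becomes (1 - 5v) − 1 = -5v, so the expression simplifies to -5/(√(1 - 5v) + √1).
Letting v → 0 gives -5/(2√1) = -5/2.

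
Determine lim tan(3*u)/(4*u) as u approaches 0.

Substitution gives 0/0.
Since tan(θ)/θ → 1 as θ → 0, tan(3u)/(3u) → 1 and the limit is 3/4.

3/4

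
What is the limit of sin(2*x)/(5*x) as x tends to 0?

2/5

Substitution gives 0/0.
Write it as (2/5)·sin(2x)/(2x); since sin(u)/u → 1, the limit is 2/5.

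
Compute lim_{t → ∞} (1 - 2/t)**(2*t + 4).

e^(-4)

Write it as [(1 - 2/t)^t]^(2) · (1 - 2/t)^(4). The bracketed term tends to e^(-2) and the second factor to 1, so the limit is e^(-4).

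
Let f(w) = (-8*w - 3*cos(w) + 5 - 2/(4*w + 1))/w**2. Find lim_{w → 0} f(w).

Substitution gives 0/0 (the numerator vanishes to order 2).
Expand each term to order w^2: the coefficient of w^2 in -2·1/(1 + 4w) is -32 and in -3·cos(w) is 3/2.
Lower-order terms cancel with the polynomial part, so the numerator is (-61/2)·w^2 + o(w^2), and the limit is (-61/2)/(1) = -61/2.

-61/2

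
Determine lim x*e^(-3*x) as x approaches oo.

0

Write as x^1/e^{3x}, an ∞/∞ form.
Exponential growth dominates any polynomial, so repeated L'Hôpital (or the standard result) gives 0.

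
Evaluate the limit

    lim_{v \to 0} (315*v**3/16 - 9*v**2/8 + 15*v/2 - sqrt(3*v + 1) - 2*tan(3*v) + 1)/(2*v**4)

405/256

Substitution gives 0/0 (the numerator vanishes to order 4).
Expand each term to order v^4: the coefficient of v^4 in −√(1 + 3v) is 405/128 and in -2·tan(3v) is 0.
Lower-order terms cancel with the polynomial part, so the numerator is (405/128)·v^4 + o(v^4), and the limit is (405/128)/(2) = 405/256.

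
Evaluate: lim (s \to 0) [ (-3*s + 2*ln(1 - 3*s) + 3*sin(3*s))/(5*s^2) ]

Substitution gives 0/0; apply L'Hôpital's rule 2 times.
After differentiating numerator and denominator 2 times the quotient is (-27*sin(3*s) - 18/(3*s - 1)^2)/(10); at s = 0 this is -9/5.

-9/5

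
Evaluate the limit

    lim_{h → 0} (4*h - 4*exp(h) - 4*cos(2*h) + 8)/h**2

6

Substitution gives 0/0; apply L'Hôpital's rule 2 times.
After differentiating numerator and denominator 2 times the quotient is (-4*e^(h) + 16*cos(2*h))/(2); at h = 0 this is 6.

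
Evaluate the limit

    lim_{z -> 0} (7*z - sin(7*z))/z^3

Direct substitution gives 0/0.
Apply L'Hôpital: lim (7 - 7*cos(7*z))/(3*z^2), still 0/0.
Apply L'Hôpital: lim (49*sin(7*z))/(6*z), still 0/0.
After 3 applications of L'Hôpital's rule the quotient is (343*cos(7*z))/(6); substituting z = 0 gives 343/6.

343/6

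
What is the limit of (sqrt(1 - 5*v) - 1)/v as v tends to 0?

Substitution gives 0/0. Multiply numerator and denominator by the conjugate √(1 - 5v) + √1.
The numerator becomes (1 - 5v) − 1 = -5v, so the expression simplifies to -5/(√(1 - 5v) + √1).
Letting v → 0 gives -5/(2√1) = -5/2.

-5/2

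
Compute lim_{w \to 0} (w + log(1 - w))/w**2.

Direct substitution gives 0/0.
Apply L'Hôpital: lim (1 - 1/(1 - w))/(2*w), still 0/0.
After 2 applications of L'Hôpital's rule the quotient is (-1/(1 - w)^2)/(2); substituting w = 0 gives -1/2.

-1/2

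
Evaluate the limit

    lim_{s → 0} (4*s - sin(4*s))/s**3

32/3

Direct substitution gives 0/0.
Apply L'Hôpital: lim (4 - 4*cos(4*s))/(3*s^2), still 0/0.
Apply L'Hôpital: lim (16*sin(4*s))/(6*s), still 0/0.
After 3 applications of L'Hôpital's rule the quotient is (64*cos(4*s))/(6); substituting s = 0 gives 32/3.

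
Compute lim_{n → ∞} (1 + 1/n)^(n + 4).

e

Let L be the limit and take ln: ln L = lim (n + 4)·ln(1 + 1/n) = lim (n + 4)·(1/n + O(1/n²)) = 1.
Hence L = e^(1).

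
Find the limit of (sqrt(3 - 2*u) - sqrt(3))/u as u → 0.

-√(3)/3

A 0/0 form; rationalise with √(3 - 2u) + √3. This collapses the numerator to -2u, leaving -2/(√(3 - 2u) + √3) → -2/(2√3) = -√(3)/3.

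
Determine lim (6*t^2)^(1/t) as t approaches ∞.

1

Base → ∞ and exponent → 0: an ∞^0 form.
Take logs: (1/t)·ln(6·t^2) = (ln 6 + 2·ln t)/t → 0.
So the limit is e^0 = 1.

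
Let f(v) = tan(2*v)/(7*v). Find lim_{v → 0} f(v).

Substitution gives 0/0.
Since tan(u)/u → 1 as u → 0, tan(2v)/(2v) → 1 and the limit is 2/7.

2/7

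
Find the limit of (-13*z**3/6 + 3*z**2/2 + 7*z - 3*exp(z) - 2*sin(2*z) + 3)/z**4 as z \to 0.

Substitution gives 0/0; apply L'Hôpital's rule 4 times.
After differentiating numerator and denominator 4 times the quotient is (-3*e^(z) - 32*sin(2*z))/(24); at z = 0 this is -1/8.

-1/8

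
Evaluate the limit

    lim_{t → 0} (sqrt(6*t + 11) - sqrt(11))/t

3*√(11)/11

Substitution gives 0/0. Multiply numerator and denominator by the conjugate √(11 + 6t) + √11.
The numerator becomes (11 + 6t) − 11 = 6t, so the expression simplifies to 6/(√(11 + 6t) + √11).
Letting t → 0 gives 6/(2√11) = 3*√(11)/11.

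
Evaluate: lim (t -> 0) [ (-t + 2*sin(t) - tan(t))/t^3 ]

Substitution gives 0/0; apply L'Hôpital's rule 3 times.
After differentiating numerator and denominator 3 times the quotient is (-2*cos(t) - 6*tan(t)^4 - 8*tan(t)^2 - 2)/(6); at t = 0 this is -2/3.

-2/3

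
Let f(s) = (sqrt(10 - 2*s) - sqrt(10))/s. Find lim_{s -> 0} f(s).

-√(10)/10

Substitution gives 0/0. Multiply numerator and denominator by the conjugate √(10 - 2s) + √10.
The numerator becomes (10 - 2s) − 10 = -2s, so the expression simplifies to -2/(√(10 - 2s) + √10).
Letting s → 0 gives -2/(2√10) = -√(10)/10.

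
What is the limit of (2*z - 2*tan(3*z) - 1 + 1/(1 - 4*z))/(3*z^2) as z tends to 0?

Substitution gives 0/0 (the numerator vanishes to order 2).
Expand each term to order z^2: the coefficient of z^2 in 1/(1 - 4z) is 16 and in -2·tan(3z) is 0.
Lower-order terms cancel with the polynomial part, so the numerator is (16)·z^2 + o(z^2), and the limit is (16)/(3) = 16/3.

16/3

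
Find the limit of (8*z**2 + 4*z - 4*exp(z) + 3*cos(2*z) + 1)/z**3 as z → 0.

-2/3

Substitution gives 0/0; apply L'Hôpital's rule 3 times.
After differentiating numerator and denominator 3 times the quotient is (-4*e^(z) + 24*sin(2*z))/(6); at z = 0 this is -2/3.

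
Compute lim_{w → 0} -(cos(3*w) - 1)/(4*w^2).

Direct substitution gives 0/0.
Apply L'Hôpital: lim (-3*sin(3*w))/(-8*w), still 0/0.
After 2 applications of L'Hôpital's rule the quotient is (-9*cos(3*w))/(-8); substituting w = 0 gives 9/8.

9/8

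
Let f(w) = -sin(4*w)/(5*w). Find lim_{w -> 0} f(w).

-4/5

Substitution gives 0/0.
Write it as (4/(-5))·sin(4w)/(4w); since sin(u)/u → 1, the limit is -4/5.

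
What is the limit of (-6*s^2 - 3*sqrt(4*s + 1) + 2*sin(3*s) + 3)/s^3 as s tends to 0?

-21

Substitution gives 0/0 (the numerator vanishes to order 3).
Expand each term to order s^3: the coefficient of s^3 in 2·sin(3s) is -9 and in -3·√(1 + 4s) is -12.
Lower-order terms cancel with the polynomial part, so the numerator is (-21)·s^3 + o(s^3), and the limit is (-21)/(1) = -21.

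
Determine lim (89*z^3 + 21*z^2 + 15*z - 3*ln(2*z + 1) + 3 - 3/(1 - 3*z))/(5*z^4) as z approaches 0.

Substitution gives 0/0; apply L'Hôpital's rule 4 times.
After differentiating numerator and denominator 4 times the quotient is (5832/(3*z - 1)^5 + 288/(2*z + 1)^4)/(120); at z = 0 this is -231/5.

-231/5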